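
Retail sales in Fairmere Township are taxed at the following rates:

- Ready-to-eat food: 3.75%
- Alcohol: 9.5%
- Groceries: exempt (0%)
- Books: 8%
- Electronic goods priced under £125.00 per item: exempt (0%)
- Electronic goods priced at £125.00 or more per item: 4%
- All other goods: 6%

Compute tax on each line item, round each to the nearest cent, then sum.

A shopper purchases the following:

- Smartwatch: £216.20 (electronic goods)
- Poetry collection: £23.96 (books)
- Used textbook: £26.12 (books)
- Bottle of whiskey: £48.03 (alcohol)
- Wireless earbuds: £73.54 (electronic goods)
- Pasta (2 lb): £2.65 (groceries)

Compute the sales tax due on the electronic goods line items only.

£8.65

Smartwatch £216.20: electronic goods, £125.00 or more → 4% → £8.65
Wireless earbuds £73.54: electronic goods, under £125.00 → 0% → £0.00
Tax on electronic goods = £8.65 + £0.00 = £8.65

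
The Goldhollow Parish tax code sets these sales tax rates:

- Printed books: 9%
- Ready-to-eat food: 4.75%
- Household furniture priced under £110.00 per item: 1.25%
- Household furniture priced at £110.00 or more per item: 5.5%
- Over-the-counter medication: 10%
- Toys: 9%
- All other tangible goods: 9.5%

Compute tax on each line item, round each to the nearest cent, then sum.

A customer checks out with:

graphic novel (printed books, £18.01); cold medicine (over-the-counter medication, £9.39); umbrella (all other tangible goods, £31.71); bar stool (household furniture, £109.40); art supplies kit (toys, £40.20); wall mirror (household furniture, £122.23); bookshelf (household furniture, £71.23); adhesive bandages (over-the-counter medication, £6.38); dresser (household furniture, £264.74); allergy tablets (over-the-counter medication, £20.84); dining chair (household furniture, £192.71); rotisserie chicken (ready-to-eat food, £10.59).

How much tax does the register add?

£46.55

Graphic novel £18.01: printed books → 9% → £1.62
Cold medicine £9.39: over-the-counter medication → 10% → £0.94
Umbrella £31.71: all other tangible goods → 9.5% → £3.01
Bar stool £109.40: household furniture, under £110.00 → 1.25% → £1.37
Art supplies kit £40.20: toys → 9% → £3.62
Wall mirror £122.23: household furniture, £110.00 or more → 5.5% → £6.72
Bookshelf £71.23: household furniture, under £110.00 → 1.25% → £0.89
Adhesive bandages £6.38: over-the-counter medication → 10% → £0.64
Dresser £264.74: household furniture, £110.00 or more → 5.5% → £14.56
Allergy tablets £20.84: over-the-counter medication → 10% → £2.08
Dining chair £192.71: household furniture, £110.00 or more → 5.5% → £10.60
Rotisserie chicken £10.59: ready-to-eat food → 4.75% → £0.50
Total tax = £1.62 + £0.94 + £3.01 + £1.37 + £3.62 + £6.72 + £0.89 + £0.64 + £14.56 + £2.08 + £10.60 + £0.50 = £46.55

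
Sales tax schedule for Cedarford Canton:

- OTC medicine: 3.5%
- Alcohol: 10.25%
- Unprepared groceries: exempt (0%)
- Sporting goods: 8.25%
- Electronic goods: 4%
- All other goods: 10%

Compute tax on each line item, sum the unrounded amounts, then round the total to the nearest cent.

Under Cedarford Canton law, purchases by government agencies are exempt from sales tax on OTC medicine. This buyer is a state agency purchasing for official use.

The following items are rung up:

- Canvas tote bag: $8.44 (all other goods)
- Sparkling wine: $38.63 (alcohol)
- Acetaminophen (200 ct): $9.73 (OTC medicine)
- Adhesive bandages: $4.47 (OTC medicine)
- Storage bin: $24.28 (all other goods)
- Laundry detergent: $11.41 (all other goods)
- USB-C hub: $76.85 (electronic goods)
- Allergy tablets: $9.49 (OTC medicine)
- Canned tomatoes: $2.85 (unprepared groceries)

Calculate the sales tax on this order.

Canvas tote bag $8.44: all other goods → 10% → $0.844
Sparkling wine $38.63: alcohol → 10.25% → $3.959575
Acetaminophen (200 ct) $9.73: OTC medicine, buyer-exempt → 0% → $0.00
Adhesive bandages $4.47: OTC medicine, buyer-exempt → 0% → $0.00
Storage bin $24.28: all other goods → 10% → $2.428
Laundry detergent $11.41: all other goods → 10% → $1.141
USB-C hub $76.85: electronic goods → 4% → $3.074
Allergy tablets $9.49: OTC medicine, buyer-exempt → 0% → $0.00
Canned tomatoes $2.85: unprepared groceries → 0% → $0.00
Unrounded tax sum = $11.446575 → $11.45

$11.45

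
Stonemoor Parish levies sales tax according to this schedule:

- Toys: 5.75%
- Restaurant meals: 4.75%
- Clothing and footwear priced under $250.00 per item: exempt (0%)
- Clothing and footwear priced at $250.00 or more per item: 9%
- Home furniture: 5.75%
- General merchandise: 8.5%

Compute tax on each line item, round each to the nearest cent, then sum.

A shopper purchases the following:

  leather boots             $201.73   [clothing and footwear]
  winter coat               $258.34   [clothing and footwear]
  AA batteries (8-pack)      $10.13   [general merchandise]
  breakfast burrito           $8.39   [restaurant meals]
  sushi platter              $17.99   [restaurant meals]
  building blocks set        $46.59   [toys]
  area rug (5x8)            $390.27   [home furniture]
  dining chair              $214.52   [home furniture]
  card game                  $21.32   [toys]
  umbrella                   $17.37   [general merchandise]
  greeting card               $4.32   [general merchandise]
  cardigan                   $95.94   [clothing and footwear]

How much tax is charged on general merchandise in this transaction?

AA batteries (8-pack) $10.13: general merchandise → 8.5% → $0.86
Umbrella $17.37: general merchandise → 8.5% → $1.48
Greeting card $4.32: general merchandise → 8.5% → $0.37
Tax on general merchandise = $0.86 + $1.48 + $0.37 = $2.71

$2.71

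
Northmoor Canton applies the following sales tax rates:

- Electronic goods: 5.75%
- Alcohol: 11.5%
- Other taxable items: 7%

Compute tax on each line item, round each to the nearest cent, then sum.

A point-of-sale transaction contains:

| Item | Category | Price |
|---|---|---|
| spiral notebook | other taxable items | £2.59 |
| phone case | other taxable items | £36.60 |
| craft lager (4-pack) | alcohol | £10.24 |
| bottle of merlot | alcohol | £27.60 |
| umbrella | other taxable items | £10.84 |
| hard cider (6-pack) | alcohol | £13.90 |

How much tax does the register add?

Spiral notebook £2.59: other taxable items → 7% → £0.18
Phone case £36.60: other taxable items → 7% → £2.56
Craft lager (4-pack) £10.24: alcohol → 11.5% → £1.18
Bottle of merlot £27.60: alcohol → 11.5% → £3.17
Umbrella £10.84: other taxable items → 7% → £0.76
Hard cider (6-pack) £13.90: alcohol → 11.5% → £1.60
Total tax = £0.18 + £2.56 + £1.18 + £3.17 + £0.76 + £1.60 = £9.45

£9.45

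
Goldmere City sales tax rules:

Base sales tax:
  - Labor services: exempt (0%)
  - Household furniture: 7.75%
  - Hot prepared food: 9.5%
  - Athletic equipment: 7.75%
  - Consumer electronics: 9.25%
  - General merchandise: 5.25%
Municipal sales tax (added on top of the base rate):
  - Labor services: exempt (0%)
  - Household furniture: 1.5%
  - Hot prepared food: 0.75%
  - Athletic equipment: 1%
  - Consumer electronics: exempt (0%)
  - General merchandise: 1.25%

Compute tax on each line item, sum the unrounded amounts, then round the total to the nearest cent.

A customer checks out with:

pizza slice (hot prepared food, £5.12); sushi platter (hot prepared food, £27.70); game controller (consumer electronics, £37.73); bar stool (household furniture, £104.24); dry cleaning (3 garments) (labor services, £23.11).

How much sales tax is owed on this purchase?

Pizza slice £5.12: hot prepared food → 9.5% + 0.75% municipal = 10.25% → £0.5248
Sushi platter £27.70: hot prepared food → 9.5% + 0.75% municipal = 10.25% → £2.83925
Game controller £37.73: consumer electronics → 9.25% + 0% municipal = 9.25% → £3.490025
Bar stool £104.24: household furniture → 7.75% + 1.5% municipal = 9.25% → £9.6422
Dry cleaning (3 garments) £23.11: labor services → 0% + 0% municipal = 0% → £0.00
Unrounded tax sum = £16.496275 → £16.50

£16.50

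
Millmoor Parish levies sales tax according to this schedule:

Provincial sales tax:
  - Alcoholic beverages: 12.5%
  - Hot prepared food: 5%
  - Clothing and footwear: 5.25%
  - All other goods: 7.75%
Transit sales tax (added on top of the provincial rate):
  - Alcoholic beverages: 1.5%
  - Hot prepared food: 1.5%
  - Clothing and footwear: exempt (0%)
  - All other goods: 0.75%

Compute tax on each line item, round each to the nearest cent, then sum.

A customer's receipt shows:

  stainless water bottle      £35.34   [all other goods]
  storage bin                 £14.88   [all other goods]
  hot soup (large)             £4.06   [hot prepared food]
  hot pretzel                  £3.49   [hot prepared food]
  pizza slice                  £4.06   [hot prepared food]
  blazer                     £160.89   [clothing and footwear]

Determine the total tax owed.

£13.46

Stainless water bottle £35.34: all other goods → 7.75% + 0.75% transit = 8.5% → £3.00
Storage bin £14.88: all other goods → 7.75% + 0.75% transit = 8.5% → £1.26
Hot soup (large) £4.06: hot prepared food → 5% + 1.5% transit = 6.5% → £0.26
Hot pretzel £3.49: hot prepared food → 5% + 1.5% transit = 6.5% → £0.23
Pizza slice £4.06: hot prepared food → 5% + 1.5% transit = 6.5% → £0.26
Blazer £160.89: clothing and footwear → 5.25% + 0% transit = 5.25% → £8.45
Total tax = £3.00 + £1.26 + £0.26 + £0.23 + £0.26 + £8.45 = £13.46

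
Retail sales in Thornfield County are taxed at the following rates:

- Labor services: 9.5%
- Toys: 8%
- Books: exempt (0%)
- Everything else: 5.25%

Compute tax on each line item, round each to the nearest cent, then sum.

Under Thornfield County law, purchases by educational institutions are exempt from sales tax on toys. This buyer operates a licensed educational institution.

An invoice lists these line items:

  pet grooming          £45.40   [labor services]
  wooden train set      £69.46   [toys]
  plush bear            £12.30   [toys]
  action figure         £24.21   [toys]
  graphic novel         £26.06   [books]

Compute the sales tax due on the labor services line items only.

£4.31

Pet grooming £45.40: labor services → 9.5% → £4.31
Tax on labor services = £4.31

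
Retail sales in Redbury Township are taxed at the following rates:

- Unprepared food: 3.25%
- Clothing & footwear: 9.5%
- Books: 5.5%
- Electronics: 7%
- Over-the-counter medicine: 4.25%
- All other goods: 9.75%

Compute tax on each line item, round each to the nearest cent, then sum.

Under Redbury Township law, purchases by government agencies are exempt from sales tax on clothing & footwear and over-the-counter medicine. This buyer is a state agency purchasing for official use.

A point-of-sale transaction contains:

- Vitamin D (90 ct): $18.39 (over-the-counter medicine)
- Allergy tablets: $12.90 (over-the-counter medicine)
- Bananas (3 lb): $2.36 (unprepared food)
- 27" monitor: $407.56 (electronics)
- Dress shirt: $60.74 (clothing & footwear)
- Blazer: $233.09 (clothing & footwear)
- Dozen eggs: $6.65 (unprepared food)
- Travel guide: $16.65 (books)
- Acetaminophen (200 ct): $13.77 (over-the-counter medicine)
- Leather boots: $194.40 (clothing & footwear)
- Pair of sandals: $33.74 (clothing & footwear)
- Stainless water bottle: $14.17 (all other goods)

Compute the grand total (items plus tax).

Vitamin D (90 ct) $18.39: over-the-counter medicine, buyer-exempt → 0% → $0.00
Allergy tablets $12.90: over-the-counter medicine, buyer-exempt → 0% → $0.00
Bananas (3 lb) $2.36: unprepared food → 3.25% → $0.08
27" monitor $407.56: electronics → 7% → $28.53
Dress shirt $60.74: clothing & footwear, buyer-exempt → 0% → $0.00
Blazer $233.09: clothing & footwear, buyer-exempt → 0% → $0.00
Dozen eggs $6.65: unprepared food → 3.25% → $0.22
Travel guide $16.65: books → 5.5% → $0.92
Acetaminophen (200 ct) $13.77: over-the-counter medicine, buyer-exempt → 0% → $0.00
Leather boots $194.40: clothing & footwear, buyer-exempt → 0% → $0.00
Pair of sandals $33.74: clothing & footwear, buyer-exempt → 0% → $0.00
Stainless water bottle $14.17: all other goods → 9.75% → $1.38
Subtotal = $1014.42; tax = $31.13; total due = $1045.55

$1045.55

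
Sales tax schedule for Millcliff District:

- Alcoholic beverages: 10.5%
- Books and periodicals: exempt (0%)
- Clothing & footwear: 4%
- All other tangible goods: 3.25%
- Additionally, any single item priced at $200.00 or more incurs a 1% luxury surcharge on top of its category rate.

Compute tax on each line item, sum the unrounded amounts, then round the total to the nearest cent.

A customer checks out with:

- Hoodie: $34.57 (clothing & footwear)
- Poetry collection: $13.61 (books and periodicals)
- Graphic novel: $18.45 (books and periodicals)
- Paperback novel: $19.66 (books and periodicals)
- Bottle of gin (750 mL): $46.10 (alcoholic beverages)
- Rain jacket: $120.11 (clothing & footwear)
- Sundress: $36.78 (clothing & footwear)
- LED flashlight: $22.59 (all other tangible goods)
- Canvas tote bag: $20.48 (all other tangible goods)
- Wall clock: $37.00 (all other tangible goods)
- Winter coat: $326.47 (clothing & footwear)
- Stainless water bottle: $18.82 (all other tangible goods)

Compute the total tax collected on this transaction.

Hoodie $34.57: clothing & footwear → 4% → $1.3828
Poetry collection $13.61: books and periodicals → 0% → $0.00
Graphic novel $18.45: books and periodicals → 0% → $0.00
Paperback novel $19.66: books and periodicals → 0% → $0.00
Bottle of gin (750 mL) $46.10: alcoholic beverages → 10.5% → $4.8405
Rain jacket $120.11: clothing & footwear → 4% → $4.8044
Sundress $36.78: clothing & footwear → 4% → $1.4712
LED flashlight $22.59: all other tangible goods → 3.25% → $0.734175
Canvas tote bag $20.48: all other tangible goods → 3.25% → $0.6656
Wall clock $37.00: all other tangible goods → 3.25% → $1.2025
Winter coat $326.47: clothing & footwear → 4% + 1% surcharge = 5% → $16.3235
Stainless water bottle $18.82: all other tangible goods → 3.25% → $0.61165
Unrounded tax sum = $32.036325 → $32.04

$32.04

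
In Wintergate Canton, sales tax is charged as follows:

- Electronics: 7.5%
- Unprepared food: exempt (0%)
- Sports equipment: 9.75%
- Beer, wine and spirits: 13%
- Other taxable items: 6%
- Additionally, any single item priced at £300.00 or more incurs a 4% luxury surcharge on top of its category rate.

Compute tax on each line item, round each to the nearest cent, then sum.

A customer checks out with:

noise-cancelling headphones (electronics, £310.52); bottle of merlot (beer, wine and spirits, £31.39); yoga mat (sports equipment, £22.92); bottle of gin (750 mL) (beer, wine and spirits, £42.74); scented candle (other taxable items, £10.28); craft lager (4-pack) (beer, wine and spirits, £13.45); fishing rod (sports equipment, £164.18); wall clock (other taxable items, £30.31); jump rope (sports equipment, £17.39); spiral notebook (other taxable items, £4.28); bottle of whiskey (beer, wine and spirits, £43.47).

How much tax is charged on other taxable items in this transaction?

£2.70

Scented candle £10.28: other taxable items → 6% → £0.62
Wall clock £30.31: other taxable items → 6% → £1.82
Spiral notebook £4.28: other taxable items → 6% → £0.26
Tax on other taxable items = £0.62 + £1.82 + £0.26 = £2.70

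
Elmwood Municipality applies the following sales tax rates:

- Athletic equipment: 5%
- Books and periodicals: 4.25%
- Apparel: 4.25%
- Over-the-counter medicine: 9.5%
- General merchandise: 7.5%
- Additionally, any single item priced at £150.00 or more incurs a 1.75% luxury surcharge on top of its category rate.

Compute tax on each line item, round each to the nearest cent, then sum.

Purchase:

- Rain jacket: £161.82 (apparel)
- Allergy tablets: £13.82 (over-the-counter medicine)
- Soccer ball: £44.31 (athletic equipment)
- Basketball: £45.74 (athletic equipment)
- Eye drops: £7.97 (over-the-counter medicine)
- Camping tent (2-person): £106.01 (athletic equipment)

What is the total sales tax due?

£21.59

Rain jacket £161.82: apparel → 4.25% + 1.75% surcharge = 6% → £9.71
Allergy tablets £13.82: over-the-counter medicine → 9.5% → £1.31
Soccer ball £44.31: athletic equipment → 5% → £2.22
Basketball £45.74: athletic equipment → 5% → £2.29
Eye drops £7.97: over-the-counter medicine → 9.5% → £0.76
Camping tent (2-person) £106.01: athletic equipment → 5% → £5.30
Total tax = £9.71 + £1.31 + £2.22 + £2.29 + £0.76 + £5.30 = £21.59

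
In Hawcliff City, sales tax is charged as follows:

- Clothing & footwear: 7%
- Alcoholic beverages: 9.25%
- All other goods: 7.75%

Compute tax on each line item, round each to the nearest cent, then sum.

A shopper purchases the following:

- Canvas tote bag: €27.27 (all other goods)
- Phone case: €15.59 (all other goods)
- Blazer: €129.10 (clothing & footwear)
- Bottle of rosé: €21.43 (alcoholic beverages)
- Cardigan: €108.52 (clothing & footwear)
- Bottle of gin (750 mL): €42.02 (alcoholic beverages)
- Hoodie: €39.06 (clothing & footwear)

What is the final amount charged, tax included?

€411.55

Canvas tote bag €27.27: all other goods → 7.75% → €2.11
Phone case €15.59: all other goods → 7.75% → €1.21
Blazer €129.10: clothing & footwear → 7% → €9.04
Bottle of rosé €21.43: alcoholic beverages → 9.25% → €1.98
Cardigan €108.52: clothing & footwear → 7% → €7.60
Bottle of gin (750 mL) €42.02: alcoholic beverages → 9.25% → €3.89
Hoodie €39.06: clothing & footwear → 7% → €2.73
Subtotal = €382.99; tax = €28.56; total due = €411.55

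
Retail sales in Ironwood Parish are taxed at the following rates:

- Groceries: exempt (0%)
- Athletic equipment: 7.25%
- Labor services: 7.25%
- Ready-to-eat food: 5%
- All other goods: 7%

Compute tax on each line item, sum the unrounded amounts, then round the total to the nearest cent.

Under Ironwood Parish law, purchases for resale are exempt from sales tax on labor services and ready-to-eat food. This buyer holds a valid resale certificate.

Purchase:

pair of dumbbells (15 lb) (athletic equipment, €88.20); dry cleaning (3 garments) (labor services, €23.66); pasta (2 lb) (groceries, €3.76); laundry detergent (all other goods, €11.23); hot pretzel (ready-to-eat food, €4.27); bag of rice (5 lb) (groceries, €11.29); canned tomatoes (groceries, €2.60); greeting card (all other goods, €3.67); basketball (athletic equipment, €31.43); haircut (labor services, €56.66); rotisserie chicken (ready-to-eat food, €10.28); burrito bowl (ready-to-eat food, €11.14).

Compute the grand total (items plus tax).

Pair of dumbbells (15 lb) €88.20: athletic equipment → 7.25% → €6.3945
Dry cleaning (3 garments) €23.66: labor services, buyer-exempt → 0% → €0.00
Pasta (2 lb) €3.76: groceries → 0% → €0.00
Laundry detergent €11.23: all other goods → 7% → €0.7861
Hot pretzel €4.27: ready-to-eat food, buyer-exempt → 0% → €0.00
Bag of rice (5 lb) €11.29: groceries → 0% → €0.00
Canned tomatoes €2.60: groceries → 0% → €0.00
Greeting card €3.67: all other goods → 7% → €0.2569
Basketball €31.43: athletic equipment → 7.25% → €2.278675
Haircut €56.66: labor services, buyer-exempt → 0% → €0.00
Rotisserie chicken €10.28: ready-to-eat food, buyer-exempt → 0% → €0.00
Burrito bowl €11.14: ready-to-eat food, buyer-exempt → 0% → €0.00
Subtotal = €258.19; unrounded tax = €9.716175 → €9.72; total due = €267.91

€267.91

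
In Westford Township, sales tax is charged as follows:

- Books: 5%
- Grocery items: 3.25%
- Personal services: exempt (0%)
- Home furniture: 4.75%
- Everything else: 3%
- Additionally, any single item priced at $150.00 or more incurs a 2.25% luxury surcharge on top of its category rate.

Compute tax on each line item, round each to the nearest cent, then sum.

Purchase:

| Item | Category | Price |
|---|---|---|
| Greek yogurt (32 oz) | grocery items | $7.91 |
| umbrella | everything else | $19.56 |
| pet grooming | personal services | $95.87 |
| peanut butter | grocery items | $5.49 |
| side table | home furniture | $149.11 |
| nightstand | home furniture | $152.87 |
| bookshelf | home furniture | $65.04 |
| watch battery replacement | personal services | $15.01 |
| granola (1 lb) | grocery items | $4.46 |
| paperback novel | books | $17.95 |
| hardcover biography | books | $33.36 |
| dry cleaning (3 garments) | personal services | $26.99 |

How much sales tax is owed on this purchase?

Greek yogurt (32 oz) $7.91: grocery items → 3.25% → $0.26
Umbrella $19.56: everything else → 3% → $0.59
Pet grooming $95.87: personal services → 0% → $0.00
Peanut butter $5.49: grocery items → 3.25% → $0.18
Side table $149.11: home furniture → 4.75% → $7.08
Nightstand $152.87: home furniture → 4.75% + 2.25% surcharge = 7% → $10.70
Bookshelf $65.04: home furniture → 4.75% → $3.09
Watch battery replacement $15.01: personal services → 0% → $0.00
Granola (1 lb) $4.46: grocery items → 3.25% → $0.14
Paperback novel $17.95: books → 5% → $0.90
Hardcover biography $33.36: books → 5% → $1.67
Dry cleaning (3 garments) $26.99: personal services → 0% → $0.00
Total tax = $0.26 + $0.59 + $0.18 + $7.08 + $10.70 + $3.09 + $0.14 + $0.90 + $1.67 = $24.61

$24.61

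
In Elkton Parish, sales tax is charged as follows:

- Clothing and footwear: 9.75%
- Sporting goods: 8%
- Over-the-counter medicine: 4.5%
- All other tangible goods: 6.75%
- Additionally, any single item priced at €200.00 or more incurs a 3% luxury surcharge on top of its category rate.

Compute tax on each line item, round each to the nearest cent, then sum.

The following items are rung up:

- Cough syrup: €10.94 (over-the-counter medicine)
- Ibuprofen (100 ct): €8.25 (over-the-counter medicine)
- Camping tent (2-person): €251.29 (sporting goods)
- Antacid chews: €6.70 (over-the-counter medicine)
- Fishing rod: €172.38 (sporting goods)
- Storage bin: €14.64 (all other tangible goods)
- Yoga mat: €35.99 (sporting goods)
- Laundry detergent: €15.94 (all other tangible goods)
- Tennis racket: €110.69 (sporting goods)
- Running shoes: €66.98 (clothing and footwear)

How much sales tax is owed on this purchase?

€62.93

Cough syrup €10.94: over-the-counter medicine → 4.5% → €0.49
Ibuprofen (100 ct) €8.25: over-the-counter medicine → 4.5% → €0.37
Camping tent (2-person) €251.29: sporting goods → 8% + 3% surcharge = 11% → €27.64
Antacid chews €6.70: over-the-counter medicine → 4.5% → €0.30
Fishing rod €172.38: sporting goods → 8% → €13.79
Storage bin €14.64: all other tangible goods → 6.75% → €0.99
Yoga mat €35.99: sporting goods → 8% → €2.88
Laundry detergent €15.94: all other tangible goods → 6.75% → €1.08
Tennis racket €110.69: sporting goods → 8% → €8.86
Running shoes €66.98: clothing and footwear → 9.75% → €6.53
Total tax = €0.49 + €0.37 + €27.64 + €0.30 + €13.79 + €0.99 + €2.88 + €1.08 + €8.86 + €6.53 = €62.93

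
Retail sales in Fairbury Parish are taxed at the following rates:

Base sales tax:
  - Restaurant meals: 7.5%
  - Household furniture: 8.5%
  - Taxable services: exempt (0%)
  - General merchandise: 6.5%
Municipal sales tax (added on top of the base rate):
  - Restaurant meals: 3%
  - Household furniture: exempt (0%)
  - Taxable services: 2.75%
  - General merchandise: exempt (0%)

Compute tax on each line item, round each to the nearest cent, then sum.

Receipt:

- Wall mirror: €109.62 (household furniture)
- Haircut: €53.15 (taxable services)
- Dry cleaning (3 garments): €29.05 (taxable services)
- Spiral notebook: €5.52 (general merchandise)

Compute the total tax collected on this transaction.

€11.94

Wall mirror €109.62: household furniture → 8.5% + 0% municipal = 8.5% → €9.32
Haircut €53.15: taxable services → 0% + 2.75% municipal = 2.75% → €1.46
Dry cleaning (3 garments) €29.05: taxable services → 0% + 2.75% municipal = 2.75% → €0.80
Spiral notebook €5.52: general merchandise → 6.5% + 0% municipal = 6.5% → €0.36
Total tax = €9.32 + €1.46 + €0.80 + €0.36 = €11.94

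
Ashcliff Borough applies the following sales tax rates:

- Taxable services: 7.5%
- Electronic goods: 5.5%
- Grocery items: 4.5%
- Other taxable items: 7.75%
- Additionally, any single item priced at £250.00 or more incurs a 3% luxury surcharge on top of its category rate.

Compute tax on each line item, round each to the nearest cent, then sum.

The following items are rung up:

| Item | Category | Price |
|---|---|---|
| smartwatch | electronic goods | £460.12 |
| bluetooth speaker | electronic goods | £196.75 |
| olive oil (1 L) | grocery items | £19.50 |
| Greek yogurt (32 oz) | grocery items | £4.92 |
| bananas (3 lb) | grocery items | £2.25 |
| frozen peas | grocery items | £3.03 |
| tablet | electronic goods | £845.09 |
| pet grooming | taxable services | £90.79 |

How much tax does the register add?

Smartwatch £460.12: electronic goods → 5.5% + 3% surcharge = 8.5% → £39.11
Bluetooth speaker £196.75: electronic goods → 5.5% → £10.82
Olive oil (1 L) £19.50: grocery items → 4.5% → £0.88
Greek yogurt (32 oz) £4.92: grocery items → 4.5% → £0.22
Bananas (3 lb) £2.25: grocery items → 4.5% → £0.10
Frozen peas £3.03: grocery items → 4.5% → £0.14
Tablet £845.09: electronic goods → 5.5% + 3% surcharge = 8.5% → £71.83
Pet grooming £90.79: taxable services → 7.5% → £6.81
Total tax = £39.11 + £10.82 + £0.88 + £0.22 + £0.10 + £0.14 + £71.83 + £6.81 = £129.91

£129.91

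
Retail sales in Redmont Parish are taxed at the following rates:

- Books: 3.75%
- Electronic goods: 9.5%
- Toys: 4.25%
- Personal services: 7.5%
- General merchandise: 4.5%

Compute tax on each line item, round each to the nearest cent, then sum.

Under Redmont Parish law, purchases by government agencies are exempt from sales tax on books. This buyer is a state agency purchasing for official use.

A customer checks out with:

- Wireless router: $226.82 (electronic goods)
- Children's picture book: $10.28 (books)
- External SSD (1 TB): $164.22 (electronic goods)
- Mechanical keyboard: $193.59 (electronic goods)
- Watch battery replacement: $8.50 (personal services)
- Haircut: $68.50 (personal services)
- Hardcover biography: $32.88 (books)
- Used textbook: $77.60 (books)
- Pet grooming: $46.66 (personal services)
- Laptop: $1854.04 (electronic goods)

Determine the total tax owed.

$240.95

Wireless router $226.82: electronic goods → 9.5% → $21.55
Children's picture book $10.28: books, buyer-exempt → 0% → $0.00
External SSD (1 TB) $164.22: electronic goods → 9.5% → $15.60
Mechanical keyboard $193.59: electronic goods → 9.5% → $18.39
Watch battery replacement $8.50: personal services → 7.5% → $0.64
Haircut $68.50: personal services → 7.5% → $5.14
Hardcover biography $32.88: books, buyer-exempt → 0% → $0.00
Used textbook $77.60: books, buyer-exempt → 0% → $0.00
Pet grooming $46.66: personal services → 7.5% → $3.50
Laptop $1854.04: electronic goods → 9.5% → $176.13
Total tax = $21.55 + $15.60 + $18.39 + $0.64 + $5.14 + $3.50 + $176.13 = $240.95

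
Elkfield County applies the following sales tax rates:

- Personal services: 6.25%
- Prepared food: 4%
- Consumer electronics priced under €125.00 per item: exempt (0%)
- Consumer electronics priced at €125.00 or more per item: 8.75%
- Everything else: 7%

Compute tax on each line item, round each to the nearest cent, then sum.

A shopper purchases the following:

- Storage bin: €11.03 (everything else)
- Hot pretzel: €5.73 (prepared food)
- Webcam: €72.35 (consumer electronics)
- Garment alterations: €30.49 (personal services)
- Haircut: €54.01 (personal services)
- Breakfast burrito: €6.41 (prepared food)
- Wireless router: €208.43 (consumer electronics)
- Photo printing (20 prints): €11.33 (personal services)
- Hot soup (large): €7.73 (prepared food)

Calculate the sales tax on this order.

€25.81

Storage bin €11.03: everything else → 7% → €0.77
Hot pretzel €5.73: prepared food → 4% → €0.23
Webcam €72.35: consumer electronics, under €125.00 → 0% → €0.00
Garment alterations €30.49: personal services → 6.25% → €1.91
Haircut €54.01: personal services → 6.25% → €3.38
Breakfast burrito €6.41: prepared food → 4% → €0.26
Wireless router €208.43: consumer electronics, €125.00 or more → 8.75% → €18.24
Photo printing (20 prints) €11.33: personal services → 6.25% → €0.71
Hot soup (large) €7.73: prepared food → 4% → €0.31
Total tax = €0.77 + €0.23 + €1.91 + €3.38 + €0.26 + €18.24 + €0.71 + €0.31 = €25.81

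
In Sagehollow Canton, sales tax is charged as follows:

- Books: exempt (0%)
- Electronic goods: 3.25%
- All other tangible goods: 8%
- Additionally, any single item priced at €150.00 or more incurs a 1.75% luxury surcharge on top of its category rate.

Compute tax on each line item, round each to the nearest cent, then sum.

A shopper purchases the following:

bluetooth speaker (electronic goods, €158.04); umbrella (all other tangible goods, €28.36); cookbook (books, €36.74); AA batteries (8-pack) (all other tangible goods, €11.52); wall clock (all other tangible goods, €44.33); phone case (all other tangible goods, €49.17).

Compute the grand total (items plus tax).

Bluetooth speaker €158.04: electronic goods → 3.25% + 1.75% surcharge = 5% → €7.90
Umbrella €28.36: all other tangible goods → 8% → €2.27
Cookbook €36.74: books → 0% → €0.00
AA batteries (8-pack) €11.52: all other tangible goods → 8% → €0.92
Wall clock €44.33: all other tangible goods → 8% → €3.55
Phone case €49.17: all other tangible goods → 8% → €3.93
Subtotal = €328.16; tax = €18.57; total due = €346.73

€346.73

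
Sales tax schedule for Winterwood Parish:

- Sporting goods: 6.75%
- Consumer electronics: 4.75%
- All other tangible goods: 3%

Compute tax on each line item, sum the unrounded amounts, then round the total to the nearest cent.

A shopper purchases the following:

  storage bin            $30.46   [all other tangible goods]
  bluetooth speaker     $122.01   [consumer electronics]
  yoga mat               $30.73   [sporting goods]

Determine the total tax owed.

Storage bin $30.46: all other tangible goods → 3% → $0.9138
Bluetooth speaker $122.01: consumer electronics → 4.75% → $5.795475
Yoga mat $30.73: sporting goods → 6.75% → $2.074275
Unrounded tax sum = $8.78355 → $8.78

$8.78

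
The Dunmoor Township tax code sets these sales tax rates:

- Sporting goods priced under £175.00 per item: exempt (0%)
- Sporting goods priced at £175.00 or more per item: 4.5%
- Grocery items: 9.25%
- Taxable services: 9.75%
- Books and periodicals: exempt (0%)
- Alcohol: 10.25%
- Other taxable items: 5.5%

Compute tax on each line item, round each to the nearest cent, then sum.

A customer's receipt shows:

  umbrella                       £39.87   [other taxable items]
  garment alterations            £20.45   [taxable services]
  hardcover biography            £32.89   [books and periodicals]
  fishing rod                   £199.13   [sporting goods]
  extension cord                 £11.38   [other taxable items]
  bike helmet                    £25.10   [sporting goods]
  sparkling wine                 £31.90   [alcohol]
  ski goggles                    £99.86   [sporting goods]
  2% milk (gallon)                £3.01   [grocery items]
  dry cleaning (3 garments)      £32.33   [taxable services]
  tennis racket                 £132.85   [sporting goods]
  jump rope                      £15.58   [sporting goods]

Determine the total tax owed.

Umbrella £39.87: other taxable items → 5.5% → £2.19
Garment alterations £20.45: taxable services → 9.75% → £1.99
Hardcover biography £32.89: books and periodicals → 0% → £0.00
Fishing rod £199.13: sporting goods, £175.00 or more → 4.5% → £8.96
Extension cord £11.38: other taxable items → 5.5% → £0.63
Bike helmet £25.10: sporting goods, under £175.00 → 0% → £0.00
Sparkling wine £31.90: alcohol → 10.25% → £3.27
Ski goggles £99.86: sporting goods, under £175.00 → 0% → £0.00
2% milk (gallon) £3.01: grocery items → 9.25% → £0.28
Dry cleaning (3 garments) £32.33: taxable services → 9.75% → £3.15
Tennis racket £132.85: sporting goods, under £175.00 → 0% → £0.00
Jump rope £15.58: sporting goods, under £175.00 → 0% → £0.00
Total tax = £2.19 + £1.99 + £8.96 + £0.63 + £3.27 + £0.28 + £3.15 = £20.47

£20.47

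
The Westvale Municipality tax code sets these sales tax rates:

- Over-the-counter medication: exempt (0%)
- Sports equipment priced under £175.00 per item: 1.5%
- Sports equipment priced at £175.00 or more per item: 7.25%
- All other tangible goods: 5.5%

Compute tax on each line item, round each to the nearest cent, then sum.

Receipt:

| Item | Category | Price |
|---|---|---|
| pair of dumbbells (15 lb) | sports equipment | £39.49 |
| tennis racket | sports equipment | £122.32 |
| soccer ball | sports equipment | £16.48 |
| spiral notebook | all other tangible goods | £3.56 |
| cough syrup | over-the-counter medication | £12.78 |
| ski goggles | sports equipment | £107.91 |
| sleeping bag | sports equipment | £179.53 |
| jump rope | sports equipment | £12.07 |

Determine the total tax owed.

£17.69

Pair of dumbbells (15 lb) £39.49: sports equipment, under £175.00 → 1.5% → £0.59
Tennis racket £122.32: sports equipment, under £175.00 → 1.5% → £1.83
Soccer ball £16.48: sports equipment, under £175.00 → 1.5% → £0.25
Spiral notebook £3.56: all other tangible goods → 5.5% → £0.20
Cough syrup £12.78: over-the-counter medication → 0% → £0.00
Ski goggles £107.91: sports equipment, under £175.00 → 1.5% → £1.62
Sleeping bag £179.53: sports equipment, £175.00 or more → 7.25% → £13.02
Jump rope £12.07: sports equipment, under £175.00 → 1.5% → £0.18
Total tax = £0.59 + £1.83 + £0.25 + £0.20 + £1.62 + £13.02 + £0.18 = £17.69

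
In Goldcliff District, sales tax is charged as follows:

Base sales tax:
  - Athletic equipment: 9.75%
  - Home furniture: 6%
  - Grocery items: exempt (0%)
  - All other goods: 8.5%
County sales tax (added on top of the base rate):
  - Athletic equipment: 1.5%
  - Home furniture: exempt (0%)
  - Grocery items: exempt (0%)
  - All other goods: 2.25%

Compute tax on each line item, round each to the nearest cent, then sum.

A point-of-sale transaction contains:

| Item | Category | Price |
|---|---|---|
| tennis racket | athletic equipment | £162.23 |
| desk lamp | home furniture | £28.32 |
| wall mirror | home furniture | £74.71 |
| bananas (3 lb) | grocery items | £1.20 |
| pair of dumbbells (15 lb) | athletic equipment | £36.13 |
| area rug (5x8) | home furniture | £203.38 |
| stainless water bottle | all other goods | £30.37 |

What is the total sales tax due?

£43.95

Tennis racket £162.23: athletic equipment → 9.75% + 1.5% county = 11.25% → £18.25
Desk lamp £28.32: home furniture → 6% + 0% county = 6% → £1.70
Wall mirror £74.71: home furniture → 6% + 0% county = 6% → £4.48
Bananas (3 lb) £1.20: grocery items → 0% + 0% county = 0% → £0.00
Pair of dumbbells (15 lb) £36.13: athletic equipment → 9.75% + 1.5% county = 11.25% → £4.06
Area rug (5x8) £203.38: home furniture → 6% + 0% county = 6% → £12.20
Stainless water bottle £30.37: all other goods → 8.5% + 2.25% county = 10.75% → £3.26
Total tax = £18.25 + £1.70 + £4.48 + £4.06 + £12.20 + £3.26 = £43.95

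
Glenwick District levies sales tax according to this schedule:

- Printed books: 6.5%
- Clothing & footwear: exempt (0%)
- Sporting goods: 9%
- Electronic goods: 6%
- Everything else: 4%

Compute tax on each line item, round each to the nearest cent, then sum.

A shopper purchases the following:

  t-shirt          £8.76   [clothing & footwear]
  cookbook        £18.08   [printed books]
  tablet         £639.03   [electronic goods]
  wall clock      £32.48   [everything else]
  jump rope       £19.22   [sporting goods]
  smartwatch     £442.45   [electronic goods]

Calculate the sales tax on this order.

T-shirt £8.76: clothing & footwear → 0% → £0.00
Cookbook £18.08: printed books → 6.5% → £1.18
Tablet £639.03: electronic goods → 6% → £38.34
Wall clock £32.48: everything else → 4% → £1.30
Jump rope £19.22: sporting goods → 9% → £1.73
Smartwatch £442.45: electronic goods → 6% → £26.55
Total tax = £1.18 + £38.34 + £1.30 + £1.73 + £26.55 = £69.10

£69.10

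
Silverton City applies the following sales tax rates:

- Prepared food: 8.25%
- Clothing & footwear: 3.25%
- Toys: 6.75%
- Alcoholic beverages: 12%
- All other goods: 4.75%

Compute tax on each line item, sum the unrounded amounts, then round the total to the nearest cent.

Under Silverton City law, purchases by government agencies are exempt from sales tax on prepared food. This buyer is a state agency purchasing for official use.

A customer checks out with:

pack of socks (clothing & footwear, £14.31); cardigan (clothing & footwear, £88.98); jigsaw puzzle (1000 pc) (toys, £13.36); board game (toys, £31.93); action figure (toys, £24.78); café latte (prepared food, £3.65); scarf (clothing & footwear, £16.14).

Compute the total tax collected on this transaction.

Pack of socks £14.31: clothing & footwear → 3.25% → £0.465075
Cardigan £88.98: clothing & footwear → 3.25% → £2.89185
Jigsaw puzzle (1000 pc) £13.36: toys → 6.75% → £0.9018
Board game £31.93: toys → 6.75% → £2.155275
Action figure £24.78: toys → 6.75% → £1.67265
Café latte £3.65: prepared food, buyer-exempt → 0% → £0.00
Scarf £16.14: clothing & footwear → 3.25% → £0.52455
Unrounded tax sum = £8.6112 → £8.61

£8.61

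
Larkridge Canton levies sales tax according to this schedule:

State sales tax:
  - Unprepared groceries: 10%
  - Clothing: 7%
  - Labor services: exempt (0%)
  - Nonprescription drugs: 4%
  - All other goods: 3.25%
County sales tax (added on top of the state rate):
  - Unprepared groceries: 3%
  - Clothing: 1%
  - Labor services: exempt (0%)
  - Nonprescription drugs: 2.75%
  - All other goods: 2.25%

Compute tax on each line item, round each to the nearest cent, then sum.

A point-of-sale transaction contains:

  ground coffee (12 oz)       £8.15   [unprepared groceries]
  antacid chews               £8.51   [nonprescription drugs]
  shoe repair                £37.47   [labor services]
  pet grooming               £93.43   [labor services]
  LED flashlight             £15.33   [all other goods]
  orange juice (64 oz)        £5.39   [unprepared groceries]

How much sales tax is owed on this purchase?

Ground coffee (12 oz) £8.15: unprepared groceries → 10% + 3% county = 13% → £1.06
Antacid chews £8.51: nonprescription drugs → 4% + 2.75% county = 6.75% → £0.57
Shoe repair £37.47: labor services → 0% + 0% county = 0% → £0.00
Pet grooming £93.43: labor services → 0% + 0% county = 0% → £0.00
LED flashlight £15.33: all other goods → 3.25% + 2.25% county = 5.5% → £0.84
Orange juice (64 oz) £5.39: unprepared groceries → 10% + 3% county = 13% → £0.70
Total tax = £1.06 + £0.57 + £0.84 + £0.70 = £3.17

£3.17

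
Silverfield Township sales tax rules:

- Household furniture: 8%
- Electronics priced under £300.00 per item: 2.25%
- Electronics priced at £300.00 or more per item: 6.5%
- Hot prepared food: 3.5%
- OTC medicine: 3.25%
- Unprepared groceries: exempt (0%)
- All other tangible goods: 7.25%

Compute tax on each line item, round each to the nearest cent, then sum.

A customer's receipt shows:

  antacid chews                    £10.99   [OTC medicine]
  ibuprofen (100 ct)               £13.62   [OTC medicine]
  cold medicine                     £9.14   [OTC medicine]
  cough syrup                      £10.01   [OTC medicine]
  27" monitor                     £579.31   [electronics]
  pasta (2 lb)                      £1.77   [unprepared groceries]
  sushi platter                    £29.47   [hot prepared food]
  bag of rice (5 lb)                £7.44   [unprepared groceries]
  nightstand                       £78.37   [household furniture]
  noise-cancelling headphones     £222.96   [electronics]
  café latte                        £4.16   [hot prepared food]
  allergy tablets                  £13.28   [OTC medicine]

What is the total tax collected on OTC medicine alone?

£1.86

Antacid chews £10.99: OTC medicine → 3.25% → £0.36
Ibuprofen (100 ct) £13.62: OTC medicine → 3.25% → £0.44
Cold medicine £9.14: OTC medicine → 3.25% → £0.30
Cough syrup £10.01: OTC medicine → 3.25% → £0.33
Allergy tablets £13.28: OTC medicine → 3.25% → £0.43
Tax on OTC medicine = £0.36 + £0.44 + £0.30 + £0.33 + £0.43 = £1.86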